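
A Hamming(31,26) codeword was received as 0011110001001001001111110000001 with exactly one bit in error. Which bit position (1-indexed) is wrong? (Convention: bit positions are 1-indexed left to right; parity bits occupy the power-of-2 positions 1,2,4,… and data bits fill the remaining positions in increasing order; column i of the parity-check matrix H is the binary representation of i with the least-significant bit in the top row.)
Syndrome s = H · r^T (mod 2), r = 0011110001001001001111110000001:
  s[0] = (1010101010101010101010101010101)·(0011110001001001001111110000001) mod 2 = 0+0+1+0+1+0+0+0+0+0+0+0+1+0+0+0+0+0+1+0+1+0+1+0+0+0+0+0+0+0+1 mod 2 = 1
  s[1] = (0110011001100110011001100110011)·(0011110001001001001111110000001) mod 2 = 0+0+1+0+0+1+0+0+0+1+0+0+0+0+0+0+0+0+1+0+0+1+1+0+0+0+0+0+0+0+1 mod 2 = 1
  s[2] = (0001111000011110000111100001111)·(0011110001001001001111110000001) mod 2 = 0+0+0+1+1+1+0+0+0+0+0+0+1+0+0+0+0+0+0+1+1+1+1+0+0+0+0+0+0+0+1 mod 2 = 1
  s[3] = (0000000111111110000000011111111)·(0011110001001001001111110000001) mod 2 = 0+0+0+0+0+0+0+0+0+1+0+0+1+0+0+0+0+0+0+0+0+0+0+1+0+0+0+0+0+0+1 mod 2 = 0
  s[4] = (0000000000000001111111111111111)·(0011110001001001001111110000001) mod 2 = 0+0+0+0+0+0+0+0+0+0+0+0+0+0+0+1+0+0+1+1+1+1+1+1+0+0+0+0+0+0+1 mod 2 = 0
Syndrome = 11100
Column i of H is the binary representation of i, so the syndrome is the binary index of the flipped bit.
Read s = 11100 with s[0] as LSB: 1·2^0 + 1·2^1 + 1·2^2 + 0·2^3 + 0·2^4 = 7.
Error is at bit position 7.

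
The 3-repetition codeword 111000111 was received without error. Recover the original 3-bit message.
Split into 3-bit blocks: 111 000 111
Data = 101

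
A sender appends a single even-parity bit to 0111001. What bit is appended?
Sum of data bits: 0+1+1+1+0+0+1 = 4.
4 mod 2 = 0, so parity bit = 0.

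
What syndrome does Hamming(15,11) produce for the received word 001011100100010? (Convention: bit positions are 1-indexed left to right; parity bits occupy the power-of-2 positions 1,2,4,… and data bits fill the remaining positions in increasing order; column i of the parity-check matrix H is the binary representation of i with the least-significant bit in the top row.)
Syndrome s = H · r^T (mod 2), r = 001011100100010:
  s[0] = (101010101010101)·(001011100100010) mod 2 = 0+0+1+0+1+0+1+0+0+0+0+0+0+0+0 mod 2 = 1
  s[1] = (011001100110011)·(001011100100010) mod 2 = 0+0+1+0+0+1+1+0+0+1+0+0+0+1+0 mod 2 = 1
  s[2] = (000111100001111)·(001011100100010) mod 2 = 0+0+0+0+1+1+1+0+0+0+0+0+0+1+0 mod 2 = 0
  s[3] = (000000011111111)·(001011100100010) mod 2 = 0+0+0+0+0+0+0+0+0+1+0+0+0+1+0 mod 2 = 0
Syndrome = 1100
Non-zero syndrome: error at position 3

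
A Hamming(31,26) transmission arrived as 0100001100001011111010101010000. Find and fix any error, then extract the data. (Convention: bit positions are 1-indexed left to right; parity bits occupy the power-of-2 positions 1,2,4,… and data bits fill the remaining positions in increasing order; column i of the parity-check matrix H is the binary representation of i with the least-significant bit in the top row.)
Syndrome s = H · r^T (mod 2), r = 0100001100001011111010101010000:
  s[0] = (1010101010101010101010101010101)·(0100001100001011111010101010000) mod 2 = 0+0+0+0+0+0+1+0+0+0+0+0+1+0+1+0+1+0+1+0+1+0+1+0+1+0+1+0+0+0+0 mod 2 = 1
  s[1] = (0110011001100110011001100110011)·(0100001100001011111010101010000) mod 2 = 0+1+0+0+0+0+1+0+0+0+0+0+0+0+1+0+0+1+1+0+0+0+1+0+0+0+1+0+0+0+0 mod 2 = 1
  s[2] = (0001111000011110000111100001111)·(0100001100001011111010101010000) mod 2 = 0+0+0+0+0+0+1+0+0+0+0+0+1+0+1+0+0+0+0+0+1+0+1+0+0+0+0+0+0+0+0 mod 2 = 1
  s[3] = (0000000111111110000000011111111)·(0100001100001011111010101010000) mod 2 = 0+0+0+0+0+0+0+1+0+0+0+0+1+0+1+0+0+0+0+0+0+0+0+0+1+0+1+0+0+0+0 mod 2 = 1
  s[4] = (0000000000000001111111111111111)·(0100001100001011111010101010000) mod 2 = 0+0+0+0+0+0+0+0+0+0+0+0+0+0+0+1+1+1+1+0+1+0+1+0+1+0+1+0+0+0+0 mod 2 = 0
Syndrome = 11110
Column 15 of H equals this syndrome → error at bit 15 (1-indexed).
Flip bit 15: 0100001100001011111010101010000 → 0100001100001001111010101010000
Extract data bits at positions {3,5,6,7,9,10,11,12,13,14,15,17,18,19,20,21,22,23,24,25,26,27,28,29,30,31}: 00010000100111010101010000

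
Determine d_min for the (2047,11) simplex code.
d_min = 1024 (every nonzero codeword of the simplex code S_11 has weight 2^(r−1) = 1024).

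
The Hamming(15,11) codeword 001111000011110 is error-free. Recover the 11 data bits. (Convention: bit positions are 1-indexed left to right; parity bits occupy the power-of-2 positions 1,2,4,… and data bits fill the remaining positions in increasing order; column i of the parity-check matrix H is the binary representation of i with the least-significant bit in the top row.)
Parity bits occupy power-of-2 positions; data bits are at positions {3,5,6,7,9,10,11,12,13,14,15} (1-indexed).
Extract: c[3]=1 c[5]=1 c[6]=1 c[7]=0 c[9]=0 c[10]=0 c[11]=1 c[12]=1 c[13]=1 c[14]=1 c[15]=0
Data = 11100011110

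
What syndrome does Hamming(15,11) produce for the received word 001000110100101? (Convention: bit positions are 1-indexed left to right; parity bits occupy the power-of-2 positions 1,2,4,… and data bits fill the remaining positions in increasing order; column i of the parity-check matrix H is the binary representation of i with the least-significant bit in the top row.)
Syndrome s = H · r^T (mod 2), r = 001000110100101:
  s[0] = (101010101010101)·(001000110100101) mod 2 = 0+0+1+0+0+0+1+0+0+0+0+0+1+0+1 mod 2 = 0
  s[1] = (011001100110011)·(001000110100101) mod 2 = 0+0+1+0+0+0+1+0+0+1+0+0+0+0+1 mod 2 = 0
  s[2] = (000111100001111)·(001000110100101) mod 2 = 0+0+0+0+0+0+1+0+0+0+0+0+1+0+1 mod 2 = 1
  s[3] = (000000011111111)·(001000110100101) mod 2 = 0+0+0+0+0+0+0+1+0+1+0+0+1+0+1 mod 2 = 0
Syndrome = 0010
Non-zero syndrome: error at position 4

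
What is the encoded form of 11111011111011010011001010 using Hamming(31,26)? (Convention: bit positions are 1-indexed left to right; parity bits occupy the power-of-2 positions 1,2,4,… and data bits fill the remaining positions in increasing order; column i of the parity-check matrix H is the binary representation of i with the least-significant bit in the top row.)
Codeword c = d · G (mod 2), d = 11111011111011010011001010:
  c[0] = d·G[:,0] = (11111011111011010011001010)·(11011010101101010101010101) mod 2 = 1+1+0+1+1+0+1+0+1+0+1+0+0+1+0+1+0+0+0+1+0+0+0+0+0+0 mod 2 = 0
  c[1] = d·G[:,1] = (11111011111011010011001010)·(10110110011011001100110011) mod 2 = 1+0+1+1+0+0+1+0+0+1+1+0+1+1+0+0+0+0+0+0+0+0+0+0+1+0 mod 2 = 1
  c[2] = d·G[:,2] = (11111011111011010011001010)·(10000000000000000000000000) mod 2 = 1+0+0+0+0+0+0+0+0+0+0+0+0+0+0+0+0+0+0+0+0+0+0+0+0+0 mod 2 = 1
  c[3] = d·G[:,3] = (11111011111011010011001010)·(01110001111000111100001111) mod 2 = 0+1+1+1+0+0+0+1+1+1+1+0+0+0+0+1+0+0+0+0+0+0+1+0+1+0 mod 2 = 0
  c[4] = d·G[:,4] = (11111011111011010011001010)·(01000000000000000000000000) mod 2 = 0+1+0+0+0+0+0+0+0+0+0+0+0+0+0+0+0+0+0+0+0+0+0+0+0+0 mod 2 = 1
  c[5] = d·G[:,5] = (11111011111011010011001010)·(00100000000000000000000000) mod 2 = 0+0+1+0+0+0+0+0+0+0+0+0+0+0+0+0+0+0+0+0+0+0+0+0+0+0 mod 2 = 1
  c[6] = d·G[:,6] = (11111011111011010011001010)·(00010000000000000000000000) mod 2 = 0+0+0+1+0+0+0+0+0+0+0+0+0+0+0+0+0+0+0+0+0+0+0+0+0+0 mod 2 = 1
  c[7] = d·G[:,7] = (11111011111011010011001010)·(00001111111000000011111111) mod 2 = 0+0+0+0+1+0+1+1+1+1+1+0+0+0+0+0+0+0+1+1+0+0+1+0+1+0 mod 2 = 0
  c[8] = d·G[:,8] = (11111011111011010011001010)·(00001000000000000000000000) mod 2 = 0+0+0+0+1+0+0+0+0+0+0+0+0+0+0+0+0+0+0+0+0+0+0+0+0+0 mod 2 = 1
  c[9] = d·G[:,9] = (11111011111011010011001010)·(00000100000000000000000000) mod 2 = 0+0+0+0+0+0+0+0+0+0+0+0+0+0+0+0+0+0+0+0+0+0+0+0+0+0 mod 2 = 0
  c[10] = d·G[:,10] = (11111011111011010011001010)·(00000010000000000000000000) mod 2 = 0+0+0+0+0+0+1+0+0+0+0+0+0+0+0+0+0+0+0+0+0+0+0+0+0+0 mod 2 = 1
  c[11] = d·G[:,11] = (11111011111011010011001010)·(00000001000000000000000000) mod 2 = 0+0+0+0+0+0+0+1+0+0+0+0+0+0+0+0+0+0+0+0+0+0+0+0+0+0 mod 2 = 1
  c[12] = d·G[:,12] = (11111011111011010011001010)·(00000000100000000000000000) mod 2 = 0+0+0+0+0+0+0+0+1+0+0+0+0+0+0+0+0+0+0+0+0+0+0+0+0+0 mod 2 = 1
  c[13] = d·G[:,13] = (11111011111011010011001010)·(00000000010000000000000000) mod 2 = 0+0+0+0+0+0+0+0+0+1+0+0+0+0+0+0+0+0+0+0+0+0+0+0+0+0 mod 2 = 1
  c[14] = d·G[:,14] = (11111011111011010011001010)·(00000000001000000000000000) mod 2 = 0+0+0+0+0+0+0+0+0+0+1+0+0+0+0+0+0+0+0+0+0+0+0+0+0+0 mod 2 = 1
  c[15] = d·G[:,15] = (11111011111011010011001010)·(00000000000111111111111111) mod 2 = 0+0+0+0+0+0+0+0+0+0+0+0+1+1+0+1+0+0+1+1+0+0+1+0+1+0 mod 2 = 1
  c[16] = d·G[:,16] = (11111011111011010011001010)·(00000000000100000000000000) mod 2 = 0+0+0+0+0+0+0+0+0+0+0+0+0+0+0+0+0+0+0+0+0+0+0+0+0+0 mod 2 = 0
  c[17] = d·G[:,17] = (11111011111011010011001010)·(00000000000010000000000000) mod 2 = 0+0+0+0+0+0+0+0+0+0+0+0+1+0+0+0+0+0+0+0+0+0+0+0+0+0 mod 2 = 1
  c[18] = d·G[:,18] = (11111011111011010011001010)·(00000000000001000000000000) mod 2 = 0+0+0+0+0+0+0+0+0+0+0+0+0+1+0+0+0+0+0+0+0+0+0+0+0+0 mod 2 = 1
  c[19] = d·G[:,19] = (11111011111011010011001010)·(00000000000000100000000000) mod 2 = 0+0+0+0+0+0+0+0+0+0+0+0+0+0+0+0+0+0+0+0+0+0+0+0+0+0 mod 2 = 0
  c[20] = d·G[:,20] = (11111011111011010011001010)·(00000000000000010000000000) mod 2 = 0+0+0+0+0+0+0+0+0+0+0+0+0+0+0+1+0+0+0+0+0+0+0+0+0+0 mod 2 = 1
  c[21] = d·G[:,21] = (11111011111011010011001010)·(00000000000000001000000000) mod 2 = 0+0+0+0+0+0+0+0+0+0+0+0+0+0+0+0+0+0+0+0+0+0+0+0+0+0 mod 2 = 0
  c[22] = d·G[:,22] = (11111011111011010011001010)·(00000000000000000100000000) mod 2 = 0+0+0+0+0+0+0+0+0+0+0+0+0+0+0+0+0+0+0+0+0+0+0+0+0+0 mod 2 = 0
  c[23] = d·G[:,23] = (11111011111011010011001010)·(00000000000000000010000000) mod 2 = 0+0+0+0+0+0+0+0+0+0+0+0+0+0+0+0+0+0+1+0+0+0+0+0+0+0 mod 2 = 1
  c[24] = d·G[:,24] = (11111011111011010011001010)·(00000000000000000001000000) mod 2 = 0+0+0+0+0+0+0+0+0+0+0+0+0+0+0+0+0+0+0+1+0+0+0+0+0+0 mod 2 = 1
  c[25] = d·G[:,25] = (11111011111011010011001010)·(00000000000000000000100000) mod 2 = 0+0+0+0+0+0+0+0+0+0+0+0+0+0+0+0+0+0+0+0+0+0+0+0+0+0 mod 2 = 0
  c[26] = d·G[:,26] = (11111011111011010011001010)·(00000000000000000000010000) mod 2 = 0+0+0+0+0+0+0+0+0+0+0+0+0+0+0+0+0+0+0+0+0+0+0+0+0+0 mod 2 = 0
  c[27] = d·G[:,27] = (11111011111011010011001010)·(00000000000000000000001000) mod 2 = 0+0+0+0+0+0+0+0+0+0+0+0+0+0+0+0+0+0+0+0+0+0+1+0+0+0 mod 2 = 1
  c[28] = d·G[:,28] = (11111011111011010011001010)·(00000000000000000000000100) mod 2 = 0+0+0+0+0+0+0+0+0+0+0+0+0+0+0+0+0+0+0+0+0+0+0+0+0+0 mod 2 = 0
  c[29] = d·G[:,29] = (11111011111011010011001010)·(00000000000000000000000010) mod 2 = 0+0+0+0+0+0+0+0+0+0+0+0+0+0+0+0+0+0+0+0+0+0+0+0+1+0 mod 2 = 1
  c[30] = d·G[:,30] = (11111011111011010011001010)·(00000000000000000000000001) mod 2 = 0+0+0+0+0+0+0+0+0+0+0+0+0+0+0+0+0+0+0+0+0+0+0+0+0+0 mod 2 = 0
Codeword = 0110111010111111011010011001010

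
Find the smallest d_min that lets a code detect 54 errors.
Detecting e errors requires d_min ≥ e + 1 = 54 + 1 = 55.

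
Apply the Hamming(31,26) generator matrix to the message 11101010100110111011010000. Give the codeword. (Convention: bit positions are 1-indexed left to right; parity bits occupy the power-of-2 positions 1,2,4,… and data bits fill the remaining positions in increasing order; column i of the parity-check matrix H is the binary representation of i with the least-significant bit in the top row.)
Codeword c = d · G (mod 2), d = 11101010100110111011010000:
  c[0] = d·G[:,0] = (11101010100110111011010000)·(11011010101101010101010101) mod 2 = 1+1+0+0+1+0+1+0+1+0+0+1+0+0+0+1+0+0+0+1+0+1+0+0+0+0 mod 2 = 1
  c[1] = d·G[:,1] = (11101010100110111011010000)·(10110110011011001100110011) mod 2 = 1+0+1+0+0+0+1+0+0+0+0+0+1+0+0+0+1+0+0+0+0+1+0+0+0+0 mod 2 = 0
  c[2] = d·G[:,2] = (11101010100110111011010000)·(10000000000000000000000000) mod 2 = 1+0+0+0+0+0+0+0+0+0+0+0+0+0+0+0+0+0+0+0+0+0+0+0+0+0 mod 2 = 1
  c[3] = d·G[:,3] = (11101010100110111011010000)·(01110001111000111100001111) mod 2 = 0+1+1+0+0+0+0+0+1+0+0+0+0+0+1+1+1+0+0+0+0+0+0+0+0+0 mod 2 = 0
  c[4] = d·G[:,4] = (11101010100110111011010000)·(01000000000000000000000000) mod 2 = 0+1+0+0+0+0+0+0+0+0+0+0+0+0+0+0+0+0+0+0+0+0+0+0+0+0 mod 2 = 1
  c[5] = d·G[:,5] = (11101010100110111011010000)·(00100000000000000000000000) mod 2 = 0+0+1+0+0+0+0+0+0+0+0+0+0+0+0+0+0+0+0+0+0+0+0+0+0+0 mod 2 = 1
  c[6] = d·G[:,6] = (11101010100110111011010000)·(00010000000000000000000000) mod 2 = 0+0+0+0+0+0+0+0+0+0+0+0+0+0+0+0+0+0+0+0+0+0+0+0+0+0 mod 2 = 0
  c[7] = d·G[:,7] = (11101010100110111011010000)·(00001111111000000011111111) mod 2 = 0+0+0+0+1+0+1+0+1+0+0+0+0+0+0+0+0+0+1+1+0+1+0+0+0+0 mod 2 = 0
  c[8] = d·G[:,8] = (11101010100110111011010000)·(00001000000000000000000000) mod 2 = 0+0+0+0+1+0+0+0+0+0+0+0+0+0+0+0+0+0+0+0+0+0+0+0+0+0 mod 2 = 1
  c[9] = d·G[:,9] = (11101010100110111011010000)·(00000100000000000000000000) mod 2 = 0+0+0+0+0+0+0+0+0+0+0+0+0+0+0+0+0+0+0+0+0+0+0+0+0+0 mod 2 = 0
  c[10] = d·G[:,10] = (11101010100110111011010000)·(00000010000000000000000000) mod 2 = 0+0+0+0+0+0+1+0+0+0+0+0+0+0+0+0+0+0+0+0+0+0+0+0+0+0 mod 2 = 1
  c[11] = d·G[:,11] = (11101010100110111011010000)·(00000001000000000000000000) mod 2 = 0+0+0+0+0+0+0+0+0+0+0+0+0+0+0+0+0+0+0+0+0+0+0+0+0+0 mod 2 = 0
  c[12] = d·G[:,12] = (11101010100110111011010000)·(00000000100000000000000000) mod 2 = 0+0+0+0+0+0+0+0+1+0+0+0+0+0+0+0+0+0+0+0+0+0+0+0+0+0 mod 2 = 1
  c[13] = d·G[:,13] = (11101010100110111011010000)·(00000000010000000000000000) mod 2 = 0+0+0+0+0+0+0+0+0+0+0+0+0+0+0+0+0+0+0+0+0+0+0+0+0+0 mod 2 = 0
  c[14] = d·G[:,14] = (11101010100110111011010000)·(00000000001000000000000000) mod 2 = 0+0+0+0+0+0+0+0+0+0+0+0+0+0+0+0+0+0+0+0+0+0+0+0+0+0 mod 2 = 0
  c[15] = d·G[:,15] = (11101010100110111011010000)·(00000000000111111111111111) mod 2 = 0+0+0+0+0+0+0+0+0+0+0+1+1+0+1+1+1+0+1+1+0+1+0+0+0+0 mod 2 = 0
  c[16] = d·G[:,16] = (11101010100110111011010000)·(00000000000100000000000000) mod 2 = 0+0+0+0+0+0+0+0+0+0+0+1+0+0+0+0+0+0+0+0+0+0+0+0+0+0 mod 2 = 1
  c[17] = d·G[:,17] = (11101010100110111011010000)·(00000000000010000000000000) mod 2 = 0+0+0+0+0+0+0+0+0+0+0+0+1+0+0+0+0+0+0+0+0+0+0+0+0+0 mod 2 = 1
  c[18] = d·G[:,18] = (11101010100110111011010000)·(00000000000001000000000000) mod 2 = 0+0+0+0+0+0+0+0+0+0+0+0+0+0+0+0+0+0+0+0+0+0+0+0+0+0 mod 2 = 0
  c[19] = d·G[:,19] = (11101010100110111011010000)·(00000000000000100000000000) mod 2 = 0+0+0+0+0+0+0+0+0+0+0+0+0+0+1+0+0+0+0+0+0+0+0+0+0+0 mod 2 = 1
  c[20] = d·G[:,20] = (11101010100110111011010000)·(00000000000000010000000000) mod 2 = 0+0+0+0+0+0+0+0+0+0+0+0+0+0+0+1+0+0+0+0+0+0+0+0+0+0 mod 2 = 1
  c[21] = d·G[:,21] = (11101010100110111011010000)·(00000000000000001000000000) mod 2 = 0+0+0+0+0+0+0+0+0+0+0+0+0+0+0+0+1+0+0+0+0+0+0+0+0+0 mod 2 = 1
  c[22] = d·G[:,22] = (11101010100110111011010000)·(00000000000000000100000000) mod 2 = 0+0+0+0+0+0+0+0+0+0+0+0+0+0+0+0+0+0+0+0+0+0+0+0+0+0 mod 2 = 0
  c[23] = d·G[:,23] = (11101010100110111011010000)·(00000000000000000010000000) mod 2 = 0+0+0+0+0+0+0+0+0+0+0+0+0+0+0+0+0+0+1+0+0+0+0+0+0+0 mod 2 = 1
  c[24] = d·G[:,24] = (11101010100110111011010000)·(00000000000000000001000000) mod 2 = 0+0+0+0+0+0+0+0+0+0+0+0+0+0+0+0+0+0+0+1+0+0+0+0+0+0 mod 2 = 1
  c[25] = d·G[:,25] = (11101010100110111011010000)·(00000000000000000000100000) mod 2 = 0+0+0+0+0+0+0+0+0+0+0+0+0+0+0+0+0+0+0+0+0+0+0+0+0+0 mod 2 = 0
  c[26] = d·G[:,26] = (11101010100110111011010000)·(00000000000000000000010000) mod 2 = 0+0+0+0+0+0+0+0+0+0+0+0+0+0+0+0+0+0+0+0+0+1+0+0+0+0 mod 2 = 1
  c[27] = d·G[:,27] = (11101010100110111011010000)·(00000000000000000000001000) mod 2 = 0+0+0+0+0+0+0+0+0+0+0+0+0+0+0+0+0+0+0+0+0+0+0+0+0+0 mod 2 = 0
  c[28] = d·G[:,28] = (11101010100110111011010000)·(00000000000000000000000100) mod 2 = 0+0+0+0+0+0+0+0+0+0+0+0+0+0+0+0+0+0+0+0+0+0+0+0+0+0 mod 2 = 0
  c[29] = d·G[:,29] = (11101010100110111011010000)·(00000000000000000000000010) mod 2 = 0+0+0+0+0+0+0+0+0+0+0+0+0+0+0+0+0+0+0+0+0+0+0+0+0+0 mod 2 = 0
  c[30] = d·G[:,30] = (11101010100110111011010000)·(00000000000000000000000001) mod 2 = 0+0+0+0+0+0+0+0+0+0+0+0+0+0+0+0+0+0+0+0+0+0+0+0+0+0 mod 2 = 0
Codeword = 1010110010101000110111011010000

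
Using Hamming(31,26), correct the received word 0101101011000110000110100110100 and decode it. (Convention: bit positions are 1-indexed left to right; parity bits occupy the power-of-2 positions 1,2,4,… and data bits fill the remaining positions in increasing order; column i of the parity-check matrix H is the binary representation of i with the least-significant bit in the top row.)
Syndrome s = H · r^T (mod 2), r = 0101101011000110000110100110100:
  s[0] = (1010101010101010101010101010101)·(0101101011000110000110100110100) mod 2 = 0+0+0+0+1+0+1+0+1+0+0+0+0+0+1+0+0+0+0+0+1+0+1+0+0+0+1+0+1+0+0 mod 2 = 0
  s[1] = (0110011001100110011001100110011)·(0101101011000110000110100110100) mod 2 = 0+1+0+0+0+0+1+0+0+1+0+0+0+1+1+0+0+0+0+0+0+0+1+0+0+1+1+0+0+0+0 mod 2 = 0
  s[2] = (0001111000011110000111100001111)·(0101101011000110000110100110100) mod 2 = 0+0+0+1+1+0+1+0+0+0+0+0+0+1+1+0+0+0+0+1+1+0+1+0+0+0+0+0+1+0+0 mod 2 = 1
  s[3] = (0000000111111110000000011111111)·(0101101011000110000110100110100) mod 2 = 0+0+0+0+0+0+0+0+1+1+0+0+0+1+1+0+0+0+0+0+0+0+0+0+0+1+1+0+1+0+0 mod 2 = 1
  s[4] = (0000000000000001111111111111111)·(0101101011000110000110100110100) mod 2 = 0+0+0+0+0+0+0+0+0+0+0+0+0+0+0+0+0+0+0+1+1+0+1+0+0+1+1+0+1+0+0 mod 2 = 0
Syndrome = 00110
Column 12 of H equals this syndrome → error at bit 12 (1-indexed).
Flip bit 12: 0101101011000110000110100110100 → 0101101011010110000110100110100
Extract data bits at positions {3,5,6,7,9,10,11,12,13,14,15,17,18,19,20,21,22,23,24,25,26,27,28,29,30,31}: 01011101011000110100110100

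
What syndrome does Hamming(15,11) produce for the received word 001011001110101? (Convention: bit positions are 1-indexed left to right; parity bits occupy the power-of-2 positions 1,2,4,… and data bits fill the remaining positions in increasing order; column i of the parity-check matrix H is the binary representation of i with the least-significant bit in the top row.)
Syndrome s = H · r^T (mod 2), r = 001011001110101:
  s[0] = (101010101010101)·(001011001110101) mod 2 = 0+0+1+0+1+0+0+0+1+0+1+0+1+0+1 mod 2 = 0
  s[1] = (011001100110011)·(001011001110101) mod 2 = 0+0+1+0+0+1+0+0+0+1+1+0+0+0+1 mod 2 = 1
  s[2] = (000111100001111)·(001011001110101) mod 2 = 0+0+0+0+1+1+0+0+0+0+0+0+1+0+1 mod 2 = 0
  s[3] = (000000011111111)·(001011001110101) mod 2 = 0+0+0+0+0+0+0+0+1+1+1+0+1+0+1 mod 2 = 1
Syndrome = 0101
Non-zero syndrome: error at position 10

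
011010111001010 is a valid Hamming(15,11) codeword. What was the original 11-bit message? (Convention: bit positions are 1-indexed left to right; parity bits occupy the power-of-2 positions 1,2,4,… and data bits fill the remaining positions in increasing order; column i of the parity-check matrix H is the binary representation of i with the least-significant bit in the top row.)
Parity bits occupy power-of-2 positions; data bits are at positions {3,5,6,7,9,10,11,12,13,14,15} (1-indexed).
Extract: c[3]=1 c[5]=1 c[6]=0 c[7]=1 c[9]=1 c[10]=0 c[11]=0 c[12]=1 c[13]=0 c[14]=1 c[15]=0
Data = 11011001010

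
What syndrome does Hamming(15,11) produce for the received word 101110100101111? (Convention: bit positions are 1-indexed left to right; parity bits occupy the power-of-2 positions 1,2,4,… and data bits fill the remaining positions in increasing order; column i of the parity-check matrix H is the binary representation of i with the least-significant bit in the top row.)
Syndrome s = H · r^T (mod 2), r = 101110100101111:
  s[0] = (101010101010101)·(101110100101111) mod 2 = 1+0+1+0+1+0+1+0+0+0+0+0+1+0+1 mod 2 = 0
  s[1] = (011001100110011)·(101110100101111) mod 2 = 0+0+1+0+0+0+1+0+0+1+0+0+0+1+1 mod 2 = 1
  s[2] = (000111100001111)·(101110100101111) mod 2 = 0+0+0+1+1+0+1+0+0+0+0+1+1+1+1 mod 2 = 1
  s[3] = (000000011111111)·(101110100101111) mod 2 = 0+0+0+0+0+0+0+0+0+1+0+1+1+1+1 mod 2 = 1
Syndrome = 0111
Non-zero syndrome: error at position 14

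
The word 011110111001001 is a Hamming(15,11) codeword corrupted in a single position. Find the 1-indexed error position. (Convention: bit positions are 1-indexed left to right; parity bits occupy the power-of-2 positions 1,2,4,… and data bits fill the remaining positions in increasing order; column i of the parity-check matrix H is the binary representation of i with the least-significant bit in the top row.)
Syndrome s = H · r^T (mod 2), r = 011110111001001:
  s[0] = (101010101010101)·(011110111001001) mod 2 = 0+0+1+0+1+0+1+0+1+0+0+0+0+0+1 mod 2 = 1
  s[1] = (011001100110011)·(011110111001001) mod 2 = 0+1+1+0+0+0+1+0+0+0+0+0+0+0+1 mod 2 = 0
  s[2] = (000111100001111)·(011110111001001) mod 2 = 0+0+0+1+1+0+1+0+0+0+0+1+0+0+1 mod 2 = 1
  s[3] = (000000011111111)·(011110111001001) mod 2 = 0+0+0+0+0+0+0+1+1+0+0+1+0+0+1 mod 2 = 0
Syndrome = 1010
Column i of H is the binary representation of i, so the syndrome is the binary index of the flipped bit.
Read s = 1010 with s[0] as LSB: 1·2^0 + 0·2^1 + 1·2^2 + 0·2^3 = 5.
Error is at bit position 5.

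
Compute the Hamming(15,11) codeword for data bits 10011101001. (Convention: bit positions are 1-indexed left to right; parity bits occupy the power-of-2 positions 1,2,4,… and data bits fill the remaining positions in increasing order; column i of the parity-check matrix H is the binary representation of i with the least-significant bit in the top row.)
Codeword c = d · G (mod 2), d = 10011101001:
  c[0] = d·G[:,0] = (10011101001)·(11011010101) mod 2 = 1+0+0+1+1+0+0+0+0+0+1 mod 2 = 0
  c[1] = d·G[:,1] = (10011101001)·(10110110011) mod 2 = 1+0+0+1+0+1+0+0+0+0+1 mod 2 = 0
  c[2] = d·G[:,2] = (10011101001)·(10000000000) mod 2 = 1+0+0+0+0+0+0+0+0+0+0 mod 2 = 1
  c[3] = d·G[:,3] = (10011101001)·(01110001111) mod 2 = 0+0+0+1+0+0+0+1+0+0+1 mod 2 = 1
  c[4] = d·G[:,4] = (10011101001)·(01000000000) mod 2 = 0+0+0+0+0+0+0+0+0+0+0 mod 2 = 0
  c[5] = d·G[:,5] = (10011101001)·(00100000000) mod 2 = 0+0+0+0+0+0+0+0+0+0+0 mod 2 = 0
  c[6] = d·G[:,6] = (10011101001)·(00010000000) mod 2 = 0+0+0+1+0+0+0+0+0+0+0 mod 2 = 1
  c[7] = d·G[:,7] = (10011101001)·(00001111111) mod 2 = 0+0+0+0+1+1+0+1+0+0+1 mod 2 = 0
  c[8] = d·G[:,8] = (10011101001)·(00001000000) mod 2 = 0+0+0+0+1+0+0+0+0+0+0 mod 2 = 1
  c[9] = d·G[:,9] = (10011101001)·(00000100000) mod 2 = 0+0+0+0+0+1+0+0+0+0+0 mod 2 = 1
  c[10] = d·G[:,10] = (10011101001)·(00000010000) mod 2 = 0+0+0+0+0+0+0+0+0+0+0 mod 2 = 0
  c[11] = d·G[:,11] = (10011101001)·(00000001000) mod 2 = 0+0+0+0+0+0+0+1+0+0+0 mod 2 = 1
  c[12] = d·G[:,12] = (10011101001)·(00000000100) mod 2 = 0+0+0+0+0+0+0+0+0+0+0 mod 2 = 0
  c[13] = d·G[:,13] = (10011101001)·(00000000010) mod 2 = 0+0+0+0+0+0+0+0+0+0+0 mod 2 = 0
  c[14] = d·G[:,14] = (10011101001)·(00000000001) mod 2 = 0+0+0+0+0+0+0+0+0+0+1 mod 2 = 1
Codeword = 001100101101001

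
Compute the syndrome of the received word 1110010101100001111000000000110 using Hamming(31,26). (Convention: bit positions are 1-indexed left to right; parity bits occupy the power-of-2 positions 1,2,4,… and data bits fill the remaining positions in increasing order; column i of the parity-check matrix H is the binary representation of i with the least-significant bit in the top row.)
Syndrome s = H · r^T (mod 2), r = 1110010101100001111000000000110:
  s[0] = (1010101010101010101010101010101)·(1110010101100001111000000000110) mod 2 = 1+0+1+0+0+0+0+0+0+0+1+0+0+0+0+0+1+0+1+0+0+0+0+0+0+0+0+0+1+0+0 mod 2 = 0
  s[1] = (0110011001100110011001100110011)·(1110010101100001111000000000110) mod 2 = 0+1+1+0+0+1+0+0+0+1+1+0+0+0+0+0+0+1+1+0+0+0+0+0+0+0+0+0+0+1+0 mod 2 = 0
  s[2] = (0001111000011110000111100001111)·(1110010101100001111000000000110) mod 2 = 0+0+0+0+0+1+0+0+0+0+0+0+0+0+0+0+0+0+0+0+0+0+0+0+0+0+0+0+1+1+0 mod 2 = 1
  s[3] = (0000000111111110000000011111111)·(1110010101100001111000000000110) mod 2 = 0+0+0+0+0+0+0+1+0+1+1+0+0+0+0+0+0+0+0+0+0+0+0+0+0+0+0+0+1+1+0 mod 2 = 1
  s[4] = (0000000000000001111111111111111)·(1110010101100001111000000000110) mod 2 = 0+0+0+0+0+0+0+0+0+0+0+0+0+0+0+1+1+1+1+0+0+0+0+0+0+0+0+0+1+1+0 mod 2 = 0
Syndrome = 00110
Non-zero syndrome: error at position 12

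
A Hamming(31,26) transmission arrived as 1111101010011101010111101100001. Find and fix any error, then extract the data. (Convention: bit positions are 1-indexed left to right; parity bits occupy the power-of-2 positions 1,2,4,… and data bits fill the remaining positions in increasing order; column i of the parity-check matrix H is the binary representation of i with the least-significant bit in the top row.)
Syndrome s = H · r^T (mod 2), r = 1111101010011101010111101100001:
  s[0] = (1010101010101010101010101010101)·(1111101010011101010111101100001) mod 2 = 1+0+1+0+1+0+1+0+1+0+0+0+1+0+0+0+0+0+0+0+1+0+1+0+1+0+0+0+0+0+1 mod 2 = 0
  s[1] = (0110011001100110011001100110011)·(1111101010011101010111101100001) mod 2 = 0+1+1+0+0+0+1+0+0+0+0+0+0+1+0+0+0+1+0+0+0+1+1+0+0+1+0+0+0+0+1 mod 2 = 1
  s[2] = (0001111000011110000111100001111)·(1111101010011101010111101100001) mod 2 = 0+0+0+1+1+0+1+0+0+0+0+1+1+1+0+0+0+0+0+1+1+1+1+0+0+0+0+0+0+0+1 mod 2 = 1
  s[3] = (0000000111111110000000011111111)·(1111101010011101010111101100001) mod 2 = 0+0+0+0+0+0+0+0+1+0+0+1+1+1+0+0+0+0+0+0+0+0+0+0+1+1+0+0+0+0+1 mod 2 = 1
  s[4] = (0000000000000001111111111111111)·(1111101010011101010111101100001) mod 2 = 0+0+0+0+0+0+0+0+0+0+0+0+0+0+0+1+0+1+0+1+1+1+1+0+1+1+0+0+0+0+1 mod 2 = 1
Syndrome = 01111
Column 30 of H equals this syndrome → error at bit 30 (1-indexed).
Flip bit 30: 1111101010011101010111101100001 → 1111101010011101010111101100011
Extract data bits at positions {3,5,6,7,9,10,11,12,13,14,15,17,18,19,20,21,22,23,24,25,26,27,28,29,30,31}: 11011001110010111101100011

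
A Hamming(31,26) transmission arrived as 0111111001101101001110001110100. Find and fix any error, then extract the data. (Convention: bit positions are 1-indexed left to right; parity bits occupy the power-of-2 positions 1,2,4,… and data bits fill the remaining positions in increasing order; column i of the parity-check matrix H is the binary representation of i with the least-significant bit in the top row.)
Syndrome s = H · r^T (mod 2), r = 0111111001101101001110001110100:
  s[0] = (1010101010101010101010101010101)·(0111111001101101001110001110100) mod 2 = 0+0+1+0+1+0+1+0+0+0+1+0+1+0+0+0+0+0+1+0+1+0+0+0+1+0+1+0+1+0+0 mod 2 = 0
  s[1] = (0110011001100110011001100110011)·(0111111001101101001110001110100) mod 2 = 0+1+1+0+0+1+1+0+0+1+1+0+0+1+0+0+0+0+1+0+0+0+0+0+0+1+1+0+0+0+0 mod 2 = 0
  s[2] = (0001111000011110000111100001111)·(0111111001101101001110001110100) mod 2 = 0+0+0+1+1+1+1+0+0+0+0+0+1+1+0+0+0+0+0+1+1+0+0+0+0+0+0+0+1+0+0 mod 2 = 1
  s[3] = (0000000111111110000000011111111)·(0111111001101101001110001110100) mod 2 = 0+0+0+0+0+0+0+0+0+1+1+0+1+1+0+0+0+0+0+0+0+0+0+0+1+1+1+0+1+0+0 mod 2 = 0
  s[4] = (0000000000000001111111111111111)·(0111111001101101001110001110100) mod 2 = 0+0+0+0+0+0+0+0+0+0+0+0+0+0+0+1+0+0+1+1+1+0+0+0+1+1+1+0+1+0+0 mod 2 = 0
Syndrome = 00100
Column 4 of H equals this syndrome → error at bit 4 (1-indexed).
Flip bit 4: 0111111001101101001110001110100 → 0110111001101101001110001110100
Extract data bits at positions {3,5,6,7,9,10,11,12,13,14,15,17,18,19,20,21,22,23,24,25,26,27,28,29,30,31}: 11110110110001110001110100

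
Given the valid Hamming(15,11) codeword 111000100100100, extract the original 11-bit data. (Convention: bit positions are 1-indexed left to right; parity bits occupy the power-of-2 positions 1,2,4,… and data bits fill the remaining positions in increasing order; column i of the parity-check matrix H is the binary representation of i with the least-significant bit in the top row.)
Parity bits occupy power-of-2 positions; data bits are at positions {3,5,6,7,9,10,11,12,13,14,15} (1-indexed).
Extract: c[3]=1 c[5]=0 c[6]=0 c[7]=1 c[9]=0 c[10]=1 c[11]=0 c[12]=0 c[13]=1 c[14]=0 c[15]=0
Data = 10010100100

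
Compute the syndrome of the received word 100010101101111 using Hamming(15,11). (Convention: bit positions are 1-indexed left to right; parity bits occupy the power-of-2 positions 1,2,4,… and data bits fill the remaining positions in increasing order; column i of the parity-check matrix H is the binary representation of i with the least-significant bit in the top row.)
Syndrome s = H · r^T (mod 2), r = 100010101101111:
  s[0] = (101010101010101)·(100010101101111) mod 2 = 1+0+0+0+1+0+1+0+1+0+0+0+1+0+1 mod 2 = 0
  s[1] = (011001100110011)·(100010101101111) mod 2 = 0+0+0+0+0+0+1+0+0+1+0+0+0+1+1 mod 2 = 0
  s[2] = (000111100001111)·(100010101101111) mod 2 = 0+0+0+0+1+0+1+0+0+0+0+1+1+1+1 mod 2 = 0
  s[3] = (000000011111111)·(100010101101111) mod 2 = 0+0+0+0+0+0+0+0+1+1+0+1+1+1+1 mod 2 = 0
Syndrome = 0000
s = 0: no error detected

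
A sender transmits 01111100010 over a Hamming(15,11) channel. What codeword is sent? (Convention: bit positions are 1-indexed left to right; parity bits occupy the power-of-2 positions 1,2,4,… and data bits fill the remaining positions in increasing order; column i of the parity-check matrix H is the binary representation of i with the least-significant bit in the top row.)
Codeword c = d · G (mod 2), d = 01111100010:
  c[0] = d·G[:,0] = (01111100010)·(11011010101) mod 2 = 0+1+0+1+1+0+0+0+0+0+0 mod 2 = 1
  c[1] = d·G[:,1] = (01111100010)·(10110110011) mod 2 = 0+0+1+1+0+1+0+0+0+1+0 mod 2 = 0
  c[2] = d·G[:,2] = (01111100010)·(10000000000) mod 2 = 0+0+0+0+0+0+0+0+0+0+0 mod 2 = 0
  c[3] = d·G[:,3] = (01111100010)·(01110001111) mod 2 = 0+1+1+1+0+0+0+0+0+1+0 mod 2 = 0
  c[4] = d·G[:,4] = (01111100010)·(01000000000) mod 2 = 0+1+0+0+0+0+0+0+0+0+0 mod 2 = 1
  c[5] = d·G[:,5] = (01111100010)·(00100000000) mod 2 = 0+0+1+0+0+0+0+0+0+0+0 mod 2 = 1
  c[6] = d·G[:,6] = (01111100010)·(00010000000) mod 2 = 0+0+0+1+0+0+0+0+0+0+0 mod 2 = 1
  c[7] = d·G[:,7] = (01111100010)·(00001111111) mod 2 = 0+0+0+0+1+1+0+0+0+1+0 mod 2 = 1
  c[8] = d·G[:,8] = (01111100010)·(00001000000) mod 2 = 0+0+0+0+1+0+0+0+0+0+0 mod 2 = 1
  c[9] = d·G[:,9] = (01111100010)·(00000100000) mod 2 = 0+0+0+0+0+1+0+0+0+0+0 mod 2 = 1
  c[10] = d·G[:,10] = (01111100010)·(00000010000) mod 2 = 0+0+0+0+0+0+0+0+0+0+0 mod 2 = 0
  c[11] = d·G[:,11] = (01111100010)·(00000001000) mod 2 = 0+0+0+0+0+0+0+0+0+0+0 mod 2 = 0
  c[12] = d·G[:,12] = (01111100010)·(00000000100) mod 2 = 0+0+0+0+0+0+0+0+0+0+0 mod 2 = 0
  c[13] = d·G[:,13] = (01111100010)·(00000000010) mod 2 = 0+0+0+0+0+0+0+0+0+1+0 mod 2 = 1
  c[14] = d·G[:,14] = (01111100010)·(00000000001) mod 2 = 0+0+0+0+0+0+0+0+0+0+0 mod 2 = 0
Codeword = 100011111100010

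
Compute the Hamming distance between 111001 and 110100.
XOR = 001101, count of 1s = 3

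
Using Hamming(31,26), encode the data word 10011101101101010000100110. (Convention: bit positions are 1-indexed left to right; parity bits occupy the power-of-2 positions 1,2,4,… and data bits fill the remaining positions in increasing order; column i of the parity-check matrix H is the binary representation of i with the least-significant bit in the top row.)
Codeword c = d · G (mod 2), d = 10011101101101010000100110:
  c[0] = d·G[:,0] = (10011101101101010000100110)·(11011010101101010101010101) mod 2 = 1+0+0+1+1+0+0+0+1+0+1+1+0+1+0+1+0+0+0+0+0+0+0+1+0+0 mod 2 = 1
  c[1] = d·G[:,1] = (10011101101101010000100110)·(10110110011011001100110011) mod 2 = 1+0+0+1+0+1+0+0+0+0+1+0+0+1+0+0+0+0+0+0+1+0+0+0+1+0 mod 2 = 1
  c[2] = d·G[:,2] = (10011101101101010000100110)·(10000000000000000000000000) mod 2 = 1+0+0+0+0+0+0+0+0+0+0+0+0+0+0+0+0+0+0+0+0+0+0+0+0+0 mod 2 = 1
  c[3] = d·G[:,3] = (10011101101101010000100110)·(01110001111000111100001111) mod 2 = 0+0+0+1+0+0+0+1+1+0+1+0+0+0+0+1+0+0+0+0+0+0+0+1+1+0 mod 2 = 1
  c[4] = d·G[:,4] = (10011101101101010000100110)·(01000000000000000000000000) mod 2 = 0+0+0+0+0+0+0+0+0+0+0+0+0+0+0+0+0+0+0+0+0+0+0+0+0+0 mod 2 = 0
  c[5] = d·G[:,5] = (10011101101101010000100110)·(00100000000000000000000000) mod 2 = 0+0+0+0+0+0+0+0+0+0+0+0+0+0+0+0+0+0+0+0+0+0+0+0+0+0 mod 2 = 0
  c[6] = d·G[:,6] = (10011101101101010000100110)·(00010000000000000000000000) mod 2 = 0+0+0+1+0+0+0+0+0+0+0+0+0+0+0+0+0+0+0+0+0+0+0+0+0+0 mod 2 = 1
  c[7] = d·G[:,7] = (10011101101101010000100110)·(00001111111000000011111111) mod 2 = 0+0+0+0+1+1+0+1+1+0+1+0+0+0+0+0+0+0+0+0+1+0+0+1+1+0 mod 2 = 0
  c[8] = d·G[:,8] = (10011101101101010000100110)·(00001000000000000000000000) mod 2 = 0+0+0+0+1+0+0+0+0+0+0+0+0+0+0+0+0+0+0+0+0+0+0+0+0+0 mod 2 = 1
  c[9] = d·G[:,9] = (10011101101101010000100110)·(00000100000000000000000000) mod 2 = 0+0+0+0+0+1+0+0+0+0+0+0+0+0+0+0+0+0+0+0+0+0+0+0+0+0 mod 2 = 1
  c[10] = d·G[:,10] = (10011101101101010000100110)·(00000010000000000000000000) mod 2 = 0+0+0+0+0+0+0+0+0+0+0+0+0+0+0+0+0+0+0+0+0+0+0+0+0+0 mod 2 = 0
  c[11] = d·G[:,11] = (10011101101101010000100110)·(00000001000000000000000000) mod 2 = 0+0+0+0+0+0+0+1+0+0+0+0+0+0+0+0+0+0+0+0+0+0+0+0+0+0 mod 2 = 1
  c[12] = d·G[:,12] = (10011101101101010000100110)·(00000000100000000000000000) mod 2 = 0+0+0+0+0+0+0+0+1+0+0+0+0+0+0+0+0+0+0+0+0+0+0+0+0+0 mod 2 = 1
  c[13] = d·G[:,13] = (10011101101101010000100110)·(00000000010000000000000000) mod 2 = 0+0+0+0+0+0+0+0+0+0+0+0+0+0+0+0+0+0+0+0+0+0+0+0+0+0 mod 2 = 0
  c[14] = d·G[:,14] = (10011101101101010000100110)·(00000000001000000000000000) mod 2 = 0+0+0+0+0+0+0+0+0+0+1+0+0+0+0+0+0+0+0+0+0+0+0+0+0+0 mod 2 = 1
  c[15] = d·G[:,15] = (10011101101101010000100110)·(00000000000111111111111111) mod 2 = 0+0+0+0+0+0+0+0+0+0+0+1+0+1+0+1+0+0+0+0+1+0+0+1+1+0 mod 2 = 0
  c[16] = d·G[:,16] = (10011101101101010000100110)·(00000000000100000000000000) mod 2 = 0+0+0+0+0+0+0+0+0+0+0+1+0+0+0+0+0+0+0+0+0+0+0+0+0+0 mod 2 = 1
  c[17] = d·G[:,17] = (10011101101101010000100110)·(00000000000010000000000000) mod 2 = 0+0+0+0+0+0+0+0+0+0+0+0+0+0+0+0+0+0+0+0+0+0+0+0+0+0 mod 2 = 0
  c[18] = d·G[:,18] = (10011101101101010000100110)·(00000000000001000000000000) mod 2 = 0+0+0+0+0+0+0+0+0+0+0+0+0+1+0+0+0+0+0+0+0+0+0+0+0+0 mod 2 = 1
  c[19] = d·G[:,19] = (10011101101101010000100110)·(00000000000000100000000000) mod 2 = 0+0+0+0+0+0+0+0+0+0+0+0+0+0+0+0+0+0+0+0+0+0+0+0+0+0 mod 2 = 0
  c[20] = d·G[:,20] = (10011101101101010000100110)·(00000000000000010000000000) mod 2 = 0+0+0+0+0+0+0+0+0+0+0+0+0+0+0+1+0+0+0+0+0+0+0+0+0+0 mod 2 = 1
  c[21] = d·G[:,21] = (10011101101101010000100110)·(00000000000000001000000000) mod 2 = 0+0+0+0+0+0+0+0+0+0+0+0+0+0+0+0+0+0+0+0+0+0+0+0+0+0 mod 2 = 0
  c[22] = d·G[:,22] = (10011101101101010000100110)·(00000000000000000100000000) mod 2 = 0+0+0+0+0+0+0+0+0+0+0+0+0+0+0+0+0+0+0+0+0+0+0+0+0+0 mod 2 = 0
  c[23] = d·G[:,23] = (10011101101101010000100110)·(00000000000000000010000000) mod 2 = 0+0+0+0+0+0+0+0+0+0+0+0+0+0+0+0+0+0+0+0+0+0+0+0+0+0 mod 2 = 0
  c[24] = d·G[:,24] = (10011101101101010000100110)·(00000000000000000001000000) mod 2 = 0+0+0+0+0+0+0+0+0+0+0+0+0+0+0+0+0+0+0+0+0+0+0+0+0+0 mod 2 = 0
  c[25] = d·G[:,25] = (10011101101101010000100110)·(00000000000000000000100000) mod 2 = 0+0+0+0+0+0+0+0+0+0+0+0+0+0+0+0+0+0+0+0+1+0+0+0+0+0 mod 2 = 1
  c[26] = d·G[:,26] = (10011101101101010000100110)·(00000000000000000000010000) mod 2 = 0+0+0+0+0+0+0+0+0+0+0+0+0+0+0+0+0+0+0+0+0+0+0+0+0+0 mod 2 = 0
  c[27] = d·G[:,27] = (10011101101101010000100110)·(00000000000000000000001000) mod 2 = 0+0+0+0+0+0+0+0+0+0+0+0+0+0+0+0+0+0+0+0+0+0+0+0+0+0 mod 2 = 0
  c[28] = d·G[:,28] = (10011101101101010000100110)·(00000000000000000000000100) mod 2 = 0+0+0+0+0+0+0+0+0+0+0+0+0+0+0+0+0+0+0+0+0+0+0+1+0+0 mod 2 = 1
  c[29] = d·G[:,29] = (10011101101101010000100110)·(00000000000000000000000010) mod 2 = 0+0+0+0+0+0+0+0+0+0+0+0+0+0+0+0+0+0+0+0+0+0+0+0+1+0 mod 2 = 1
  c[30] = d·G[:,30] = (10011101101101010000100110)·(00000000000000000000000001) mod 2 = 0+0+0+0+0+0+0+0+0+0+0+0+0+0+0+0+0+0+0+0+0+0+0+0+0+0 mod 2 = 0
Codeword = 1111001011011010101010000100110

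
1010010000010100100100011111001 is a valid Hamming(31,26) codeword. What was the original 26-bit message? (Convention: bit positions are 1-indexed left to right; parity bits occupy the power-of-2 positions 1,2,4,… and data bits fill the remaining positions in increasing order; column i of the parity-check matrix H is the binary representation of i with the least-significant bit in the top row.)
Parity bits occupy power-of-2 positions; data bits are at positions {3,5,6,7,9,10,11,12,13,14,15,17,18,19,20,21,22,23,24,25,26,27,28,29,30,31} (1-indexed).
Extract: c[3]=1 c[5]=0 c[6]=1 c[7]=0 c[9]=0 c[10]=0 c[11]=0 c[12]=1 c[13]=0 c[14]=1 c[15]=0 c[17]=1 c[18]=0 c[19]=0 c[20]=1 c[21]=0 c[22]=0 c[23]=0 c[24]=1 c[25]=1 c[26]=1 c[27]=1 c[28]=1 c[29]=0 c[30]=0 c[31]=1
Data = 10100001010100100011111001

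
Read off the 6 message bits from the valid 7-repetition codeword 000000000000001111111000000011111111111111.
Split into 7-bit blocks: 0000000 0000000 1111111 0000000 1111111 1111111
Data = 001011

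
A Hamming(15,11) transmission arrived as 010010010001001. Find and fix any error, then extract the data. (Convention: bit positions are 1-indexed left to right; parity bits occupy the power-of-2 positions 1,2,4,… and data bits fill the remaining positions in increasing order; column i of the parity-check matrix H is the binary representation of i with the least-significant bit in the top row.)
Syndrome s = H · r^T (mod 2), r = 010010010001001:
  s[0] = (101010101010101)·(010010010001001) mod 2 = 0+0+0+0+1+0+0+0+0+0+0+0+0+0+1 mod 2 = 0
  s[1] = (011001100110011)·(010010010001001) mod 2 = 0+1+0+0+0+0+0+0+0+0+0+0+0+0+1 mod 2 = 0
  s[2] = (000111100001111)·(010010010001001) mod 2 = 0+0+0+0+1+0+0+0+0+0+0+1+0+0+1 mod 2 = 1
  s[3] = (000000011111111)·(010010010001001) mod 2 = 0+0+0+0+0+0+0+1+0+0+0+1+0+0+1 mod 2 = 1
Syndrome = 0011
Column 12 of H equals this syndrome → error at bit 12 (1-indexed).
Flip bit 12: 010010010001001 → 010010010000001
Extract data bits at positions {3,5,6,7,9,10,11,12,13,14,15}: 01000000001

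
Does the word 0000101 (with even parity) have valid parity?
Sum of all bits: 0+0+0+0+1+0+1 = 2; 2 mod 2 = 0. Result is 0 → valid parity.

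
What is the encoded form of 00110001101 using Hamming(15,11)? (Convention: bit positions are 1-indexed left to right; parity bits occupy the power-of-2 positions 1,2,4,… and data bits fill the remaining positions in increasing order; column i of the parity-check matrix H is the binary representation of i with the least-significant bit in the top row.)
Codeword c = d · G (mod 2), d = 00110001101:
  c[0] = d·G[:,0] = (00110001101)·(11011010101) mod 2 = 0+0+0+1+0+0+0+0+1+0+1 mod 2 = 1
  c[1] = d·G[:,1] = (00110001101)·(10110110011) mod 2 = 0+0+1+1+0+0+0+0+0+0+1 mod 2 = 1
  c[2] = d·G[:,2] = (00110001101)·(10000000000) mod 2 = 0+0+0+0+0+0+0+0+0+0+0 mod 2 = 0
  c[3] = d·G[:,3] = (00110001101)·(01110001111) mod 2 = 0+0+1+1+0+0+0+1+1+0+1 mod 2 = 1
  c[4] = d·G[:,4] = (00110001101)·(01000000000) mod 2 = 0+0+0+0+0+0+0+0+0+0+0 mod 2 = 0
  c[5] = d·G[:,5] = (00110001101)·(00100000000) mod 2 = 0+0+1+0+0+0+0+0+0+0+0 mod 2 = 1
  c[6] = d·G[:,6] = (00110001101)·(00010000000) mod 2 = 0+0+0+1+0+0+0+0+0+0+0 mod 2 = 1
  c[7] = d·G[:,7] = (00110001101)·(00001111111) mod 2 = 0+0+0+0+0+0+0+1+1+0+1 mod 2 = 1
  c[8] = d·G[:,8] = (00110001101)·(00001000000) mod 2 = 0+0+0+0+0+0+0+0+0+0+0 mod 2 = 0
  c[9] = d·G[:,9] = (00110001101)·(00000100000) mod 2 = 0+0+0+0+0+0+0+0+0+0+0 mod 2 = 0
  c[10] = d·G[:,10] = (00110001101)·(00000010000) mod 2 = 0+0+0+0+0+0+0+0+0+0+0 mod 2 = 0
  c[11] = d·G[:,11] = (00110001101)·(00000001000) mod 2 = 0+0+0+0+0+0+0+1+0+0+0 mod 2 = 1
  c[12] = d·G[:,12] = (00110001101)·(00000000100) mod 2 = 0+0+0+0+0+0+0+0+1+0+0 mod 2 = 1
  c[13] = d·G[:,13] = (00110001101)·(00000000010) mod 2 = 0+0+0+0+0+0+0+0+0+0+0 mod 2 = 0
  c[14] = d·G[:,14] = (00110001101)·(00000000001) mod 2 = 0+0+0+0+0+0+0+0+0+0+1 mod 2 = 1
Codeword = 110101110001101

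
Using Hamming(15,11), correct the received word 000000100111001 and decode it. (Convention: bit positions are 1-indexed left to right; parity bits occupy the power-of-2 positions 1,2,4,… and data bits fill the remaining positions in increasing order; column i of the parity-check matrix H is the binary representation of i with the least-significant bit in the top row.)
Syndrome s = H · r^T (mod 2), r = 000000100111001:
  s[0] = (101010101010101)·(000000100111001) mod 2 = 0+0+0+0+0+0+1+0+0+0+1+0+0+0+1 mod 2 = 1
  s[1] = (011001100110011)·(000000100111001) mod 2 = 0+0+0+0+0+0+1+0+0+1+1+0+0+0+1 mod 2 = 0
  s[2] = (000111100001111)·(000000100111001) mod 2 = 0+0+0+0+0+0+1+0+0+0+0+1+0+0+1 mod 2 = 1
  s[3] = (000000011111111)·(000000100111001) mod 2 = 0+0+0+0+0+0+0+0+0+1+1+1+0+0+1 mod 2 = 0
Syndrome = 1010
Column 5 of H equals this syndrome → error at bit 5 (1-indexed).
Flip bit 5: 000000100111001 → 000010100111001
Extract data bits at positions {3,5,6,7,9,10,11,12,13,14,15}: 01010111001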